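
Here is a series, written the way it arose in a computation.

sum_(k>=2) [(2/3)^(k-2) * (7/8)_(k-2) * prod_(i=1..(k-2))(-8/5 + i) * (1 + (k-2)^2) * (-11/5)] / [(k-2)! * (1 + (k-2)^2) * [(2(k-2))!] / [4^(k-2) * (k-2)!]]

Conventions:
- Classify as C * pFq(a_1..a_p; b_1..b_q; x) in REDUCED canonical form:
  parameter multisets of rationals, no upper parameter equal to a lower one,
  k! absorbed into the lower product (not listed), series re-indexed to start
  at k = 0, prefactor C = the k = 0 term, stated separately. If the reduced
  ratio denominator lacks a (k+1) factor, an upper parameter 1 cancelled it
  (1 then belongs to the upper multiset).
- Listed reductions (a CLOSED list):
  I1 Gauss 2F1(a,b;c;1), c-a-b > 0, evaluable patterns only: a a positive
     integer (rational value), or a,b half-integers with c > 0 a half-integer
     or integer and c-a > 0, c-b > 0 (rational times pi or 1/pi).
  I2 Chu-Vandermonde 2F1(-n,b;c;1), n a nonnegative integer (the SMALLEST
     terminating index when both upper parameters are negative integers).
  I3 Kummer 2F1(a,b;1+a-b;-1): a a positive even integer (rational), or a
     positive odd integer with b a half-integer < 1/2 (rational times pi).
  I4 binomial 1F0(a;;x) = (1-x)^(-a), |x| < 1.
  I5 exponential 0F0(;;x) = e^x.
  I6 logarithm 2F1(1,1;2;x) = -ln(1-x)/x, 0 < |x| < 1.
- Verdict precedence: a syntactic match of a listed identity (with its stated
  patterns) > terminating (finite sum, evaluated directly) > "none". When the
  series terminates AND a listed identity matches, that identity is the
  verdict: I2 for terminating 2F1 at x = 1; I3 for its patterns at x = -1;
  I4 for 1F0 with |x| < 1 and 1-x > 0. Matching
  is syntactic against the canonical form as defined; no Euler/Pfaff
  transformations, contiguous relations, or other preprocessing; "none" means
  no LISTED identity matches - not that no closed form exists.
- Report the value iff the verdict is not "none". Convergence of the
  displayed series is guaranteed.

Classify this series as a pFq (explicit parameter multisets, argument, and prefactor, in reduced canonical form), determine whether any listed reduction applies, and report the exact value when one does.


The series (x = 2/3) is 2F1: upper {-3/5, 7/8}, lower {1/2}, prefactor -11/5. Verdict: none here - no I1-I6 shape fits x = 2/3 with lower {1/2}.

The tell: with t_0 = -11/5, k^2 + 1 divides numerator and denominator alike; prefactor -11/5 after cancelling.
Step ratio: r(k) = (2/3) * (k-3/5) (k+7/8) / [(k+1/2) (k+1)] - rational in k. x = (2/3); t_0 = -11/5; negate the roots.


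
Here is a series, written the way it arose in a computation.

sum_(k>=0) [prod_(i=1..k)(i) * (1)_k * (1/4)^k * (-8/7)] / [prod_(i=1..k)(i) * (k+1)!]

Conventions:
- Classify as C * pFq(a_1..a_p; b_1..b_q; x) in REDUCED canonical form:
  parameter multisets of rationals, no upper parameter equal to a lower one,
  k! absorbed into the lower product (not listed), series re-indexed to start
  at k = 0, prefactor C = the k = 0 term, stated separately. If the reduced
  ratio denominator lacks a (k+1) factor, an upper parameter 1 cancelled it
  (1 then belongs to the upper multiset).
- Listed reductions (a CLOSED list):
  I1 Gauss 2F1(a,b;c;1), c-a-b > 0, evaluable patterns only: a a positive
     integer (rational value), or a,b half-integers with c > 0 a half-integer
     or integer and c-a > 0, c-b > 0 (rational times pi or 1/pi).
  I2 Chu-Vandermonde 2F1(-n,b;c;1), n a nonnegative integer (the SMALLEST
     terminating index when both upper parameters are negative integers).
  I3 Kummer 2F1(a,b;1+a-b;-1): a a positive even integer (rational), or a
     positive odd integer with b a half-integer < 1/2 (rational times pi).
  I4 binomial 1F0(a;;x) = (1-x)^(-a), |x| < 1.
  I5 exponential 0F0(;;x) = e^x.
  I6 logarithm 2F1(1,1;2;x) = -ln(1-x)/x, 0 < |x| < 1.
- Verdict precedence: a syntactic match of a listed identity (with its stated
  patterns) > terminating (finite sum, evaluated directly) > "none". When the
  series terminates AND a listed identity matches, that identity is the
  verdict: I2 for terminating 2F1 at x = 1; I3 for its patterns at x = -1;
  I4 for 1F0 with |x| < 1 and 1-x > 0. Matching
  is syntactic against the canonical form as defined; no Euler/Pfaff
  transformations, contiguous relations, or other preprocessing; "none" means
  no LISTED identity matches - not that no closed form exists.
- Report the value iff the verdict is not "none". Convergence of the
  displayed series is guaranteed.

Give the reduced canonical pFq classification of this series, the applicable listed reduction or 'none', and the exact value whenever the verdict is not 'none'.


x = 1/4 here; the reduced form reads 2F1, upper {1, 1}, lower {2}, C = -8/7. Verdict (x = 1/4): the logarithmic series (I6) applies (the logarithm: parameters (1,1;2), x = 1/4). Its exact value is (32/7) * ln(3/4).

Key step: x = (1/4) and the running product (prefactor -8/7) telescopes to a rising factorial.
Adjacent-term ratio: r(k) = (1/4) * (k+1) (k+1) / [(k+2) (k+1)] - poly over poly, x = (1/4) from leading terms; C = -8/7 at k = 0.


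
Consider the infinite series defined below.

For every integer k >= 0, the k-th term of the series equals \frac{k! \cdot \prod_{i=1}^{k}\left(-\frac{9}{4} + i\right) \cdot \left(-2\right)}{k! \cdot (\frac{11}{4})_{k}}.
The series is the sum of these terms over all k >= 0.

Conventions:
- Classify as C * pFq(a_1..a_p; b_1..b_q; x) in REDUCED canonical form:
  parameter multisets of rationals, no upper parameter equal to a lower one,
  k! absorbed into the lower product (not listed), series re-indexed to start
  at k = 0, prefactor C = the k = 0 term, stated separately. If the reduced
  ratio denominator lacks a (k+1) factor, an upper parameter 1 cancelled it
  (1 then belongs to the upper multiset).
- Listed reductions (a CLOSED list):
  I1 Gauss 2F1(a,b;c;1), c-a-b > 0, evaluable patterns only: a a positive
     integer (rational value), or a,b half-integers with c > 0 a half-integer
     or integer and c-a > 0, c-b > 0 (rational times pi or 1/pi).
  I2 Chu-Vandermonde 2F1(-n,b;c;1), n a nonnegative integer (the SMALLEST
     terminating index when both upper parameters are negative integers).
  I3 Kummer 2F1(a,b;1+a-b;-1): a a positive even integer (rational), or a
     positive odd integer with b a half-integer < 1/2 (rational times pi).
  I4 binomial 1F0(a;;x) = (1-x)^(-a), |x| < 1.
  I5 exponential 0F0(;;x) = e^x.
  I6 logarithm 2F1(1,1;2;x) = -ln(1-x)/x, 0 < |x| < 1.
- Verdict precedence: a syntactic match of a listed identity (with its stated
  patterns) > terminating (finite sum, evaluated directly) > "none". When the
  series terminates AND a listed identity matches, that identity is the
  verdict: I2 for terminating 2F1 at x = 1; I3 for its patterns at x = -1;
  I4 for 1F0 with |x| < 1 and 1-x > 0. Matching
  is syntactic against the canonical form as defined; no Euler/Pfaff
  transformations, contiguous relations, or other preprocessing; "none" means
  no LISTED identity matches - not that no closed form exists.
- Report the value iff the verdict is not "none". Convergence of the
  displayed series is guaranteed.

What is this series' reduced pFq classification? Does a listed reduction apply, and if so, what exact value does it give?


First insight: t_0 = -2 here, and the running product (prefactor -2) telescopes to a rising factorial.
Consecutive-term ratio: r(k) = 1 * (k-\frac{5}{4}) (k+1) / [(k+\frac{11}{4}) (k+1)] - poly over poly, x = 1 from leading terms; C = -2 at k = 0.

At argument 1: a 2F1 with upper {-\frac{5}{4}, 1}, lower {\frac{11}{4}}, scaled by C = -2. Verdict (x = 1): Gauss (I1, integer-parameter pattern) applies (x = 1: the Gamma ratio telescopes since c-a-b = 3 > 0 and a = 1 in Z>0). Sum: -\frac{7}{6}.


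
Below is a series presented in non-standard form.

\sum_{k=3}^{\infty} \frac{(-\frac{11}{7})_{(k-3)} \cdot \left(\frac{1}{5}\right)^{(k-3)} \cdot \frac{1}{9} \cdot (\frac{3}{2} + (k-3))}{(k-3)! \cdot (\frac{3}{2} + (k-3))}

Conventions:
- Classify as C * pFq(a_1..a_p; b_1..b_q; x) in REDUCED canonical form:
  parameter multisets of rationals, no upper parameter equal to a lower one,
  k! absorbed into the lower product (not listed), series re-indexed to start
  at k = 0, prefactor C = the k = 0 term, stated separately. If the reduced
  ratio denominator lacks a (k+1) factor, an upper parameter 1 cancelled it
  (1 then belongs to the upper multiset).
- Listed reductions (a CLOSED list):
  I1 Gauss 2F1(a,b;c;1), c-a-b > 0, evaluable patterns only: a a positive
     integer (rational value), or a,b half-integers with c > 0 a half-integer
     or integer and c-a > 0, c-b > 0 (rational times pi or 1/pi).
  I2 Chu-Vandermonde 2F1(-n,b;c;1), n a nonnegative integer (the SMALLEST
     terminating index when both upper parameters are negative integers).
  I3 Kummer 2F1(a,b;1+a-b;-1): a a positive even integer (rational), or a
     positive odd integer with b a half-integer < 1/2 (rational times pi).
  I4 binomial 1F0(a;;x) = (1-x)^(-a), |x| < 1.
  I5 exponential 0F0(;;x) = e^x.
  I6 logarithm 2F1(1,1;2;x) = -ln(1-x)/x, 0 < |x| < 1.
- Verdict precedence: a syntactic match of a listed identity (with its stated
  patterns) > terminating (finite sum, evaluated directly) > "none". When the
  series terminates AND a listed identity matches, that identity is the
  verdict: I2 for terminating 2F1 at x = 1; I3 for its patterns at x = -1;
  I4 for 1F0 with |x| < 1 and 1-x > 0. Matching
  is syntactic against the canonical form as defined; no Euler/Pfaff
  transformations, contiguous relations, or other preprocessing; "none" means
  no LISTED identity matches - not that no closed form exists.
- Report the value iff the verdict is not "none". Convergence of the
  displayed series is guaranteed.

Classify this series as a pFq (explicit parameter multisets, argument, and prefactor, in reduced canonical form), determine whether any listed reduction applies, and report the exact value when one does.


Canonical form: C = \frac{1}{9} times 1F0 with upper {-\frac{11}{7}}, lower {-}, x = \frac{1}{5}. Verdict: the I4 binomial reduction applies (the 1F0 binomial series: exponent 11/7, x = \frac{1}{5}). Exact value: \frac{1}{9} \cdot \left(\frac{4}{5}\right)^{\frac{11}{7}}.

Key observation: x = \frac{1}{5} and striking the common factor k + 3/2 reduces the term (prefactor 1/9).
Consecutive-term ratio: r(k) = \frac{1}{5} * (k-\frac{11}{7}) / [(k+1)] - rational in k. x = \frac{1}{5}; t_0 = \frac{1}{9}; negate the roots.


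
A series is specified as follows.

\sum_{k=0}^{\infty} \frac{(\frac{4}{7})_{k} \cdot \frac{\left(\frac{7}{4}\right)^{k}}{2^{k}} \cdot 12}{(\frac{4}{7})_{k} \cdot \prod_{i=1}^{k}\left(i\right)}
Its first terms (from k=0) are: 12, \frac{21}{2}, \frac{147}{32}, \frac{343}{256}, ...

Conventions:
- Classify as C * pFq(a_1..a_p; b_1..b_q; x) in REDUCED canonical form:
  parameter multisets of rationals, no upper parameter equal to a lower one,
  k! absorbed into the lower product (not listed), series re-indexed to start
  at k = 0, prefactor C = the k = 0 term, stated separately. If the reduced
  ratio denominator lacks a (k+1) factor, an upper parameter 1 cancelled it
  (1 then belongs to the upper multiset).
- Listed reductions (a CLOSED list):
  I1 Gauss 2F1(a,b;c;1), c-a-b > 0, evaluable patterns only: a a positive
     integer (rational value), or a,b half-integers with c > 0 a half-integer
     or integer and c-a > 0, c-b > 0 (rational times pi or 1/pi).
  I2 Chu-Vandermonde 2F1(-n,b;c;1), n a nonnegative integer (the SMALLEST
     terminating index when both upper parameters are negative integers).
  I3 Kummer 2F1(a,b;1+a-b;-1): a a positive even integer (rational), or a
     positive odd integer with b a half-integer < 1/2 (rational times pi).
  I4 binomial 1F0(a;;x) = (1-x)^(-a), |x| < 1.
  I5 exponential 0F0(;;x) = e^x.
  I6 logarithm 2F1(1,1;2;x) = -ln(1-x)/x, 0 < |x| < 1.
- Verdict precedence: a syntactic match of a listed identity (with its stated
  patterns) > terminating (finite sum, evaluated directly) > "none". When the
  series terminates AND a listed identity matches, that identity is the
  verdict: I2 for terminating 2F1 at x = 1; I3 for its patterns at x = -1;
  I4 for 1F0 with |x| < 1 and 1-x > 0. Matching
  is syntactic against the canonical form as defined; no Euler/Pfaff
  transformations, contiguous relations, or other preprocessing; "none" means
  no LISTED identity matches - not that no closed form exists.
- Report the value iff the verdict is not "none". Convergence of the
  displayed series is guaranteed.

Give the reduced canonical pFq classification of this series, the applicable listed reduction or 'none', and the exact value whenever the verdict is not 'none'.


At argument \frac{7}{8}: a 0F0 with upper {-}, lower {-}, scaled by C = 12. Verdict: this is exponential (I5) (the 0F0 exponential series at x = \frac{7}{8}). Sum: 12 \cdot e^{\frac{7}{8}}.

First insight: t_0 being 12, the product of the first k integers (C = 12, x = 7/8) is k!.
Ratio: r(k) = \frac{7}{8} * 1 / [(k+1)] - poly over poly, x = \frac{7}{8} from leading terms; C = 12 at k = 0.


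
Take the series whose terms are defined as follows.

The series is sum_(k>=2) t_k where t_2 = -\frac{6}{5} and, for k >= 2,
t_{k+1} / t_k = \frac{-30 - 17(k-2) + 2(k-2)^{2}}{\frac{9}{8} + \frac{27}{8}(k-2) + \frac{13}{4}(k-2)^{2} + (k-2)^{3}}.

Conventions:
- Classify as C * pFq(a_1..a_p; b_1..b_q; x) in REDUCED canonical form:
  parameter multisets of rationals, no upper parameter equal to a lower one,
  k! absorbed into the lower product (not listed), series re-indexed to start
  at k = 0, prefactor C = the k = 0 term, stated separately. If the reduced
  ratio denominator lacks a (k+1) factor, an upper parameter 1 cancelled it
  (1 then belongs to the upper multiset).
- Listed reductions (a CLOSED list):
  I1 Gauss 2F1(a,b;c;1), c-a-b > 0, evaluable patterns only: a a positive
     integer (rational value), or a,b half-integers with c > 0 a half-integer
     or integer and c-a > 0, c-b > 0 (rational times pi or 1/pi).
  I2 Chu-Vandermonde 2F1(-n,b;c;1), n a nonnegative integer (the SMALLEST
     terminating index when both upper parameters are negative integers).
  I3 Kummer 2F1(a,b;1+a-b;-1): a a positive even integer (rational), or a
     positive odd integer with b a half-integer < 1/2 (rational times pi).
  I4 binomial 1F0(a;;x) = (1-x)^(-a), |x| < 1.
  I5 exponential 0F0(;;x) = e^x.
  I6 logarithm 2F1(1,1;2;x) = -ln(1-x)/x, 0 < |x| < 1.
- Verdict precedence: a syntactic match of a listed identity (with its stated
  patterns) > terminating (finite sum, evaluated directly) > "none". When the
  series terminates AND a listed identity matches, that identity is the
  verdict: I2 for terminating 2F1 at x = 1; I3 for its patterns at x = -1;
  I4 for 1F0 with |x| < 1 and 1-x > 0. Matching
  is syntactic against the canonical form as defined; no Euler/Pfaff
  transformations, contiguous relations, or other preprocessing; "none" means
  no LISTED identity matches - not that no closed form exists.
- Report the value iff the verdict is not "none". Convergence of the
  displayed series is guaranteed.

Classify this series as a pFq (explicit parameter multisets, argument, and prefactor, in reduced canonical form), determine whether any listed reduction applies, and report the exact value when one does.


Key step: with t_0 = -\frac{6}{5}, cancel k + 3/2 from the displayed ratio first; then prefactor -6/5.
Term ratio: r(k) = 2 * (k-10) / [(k+\frac{3}{4}) (k+1)] - rational in k. x = 2; t_0 = -\frac{6}{5}; negate the roots.

Classification (C = -\frac{6}{5}): 1F1 with upper {-10}, lower {\frac{3}{4}}, argument x = 2. Verdict: terminating - upper -10 stops the sum at k = 10; the 11 terms are added exactly. Its exact value is \frac{3171853910422}{2883311305875}.


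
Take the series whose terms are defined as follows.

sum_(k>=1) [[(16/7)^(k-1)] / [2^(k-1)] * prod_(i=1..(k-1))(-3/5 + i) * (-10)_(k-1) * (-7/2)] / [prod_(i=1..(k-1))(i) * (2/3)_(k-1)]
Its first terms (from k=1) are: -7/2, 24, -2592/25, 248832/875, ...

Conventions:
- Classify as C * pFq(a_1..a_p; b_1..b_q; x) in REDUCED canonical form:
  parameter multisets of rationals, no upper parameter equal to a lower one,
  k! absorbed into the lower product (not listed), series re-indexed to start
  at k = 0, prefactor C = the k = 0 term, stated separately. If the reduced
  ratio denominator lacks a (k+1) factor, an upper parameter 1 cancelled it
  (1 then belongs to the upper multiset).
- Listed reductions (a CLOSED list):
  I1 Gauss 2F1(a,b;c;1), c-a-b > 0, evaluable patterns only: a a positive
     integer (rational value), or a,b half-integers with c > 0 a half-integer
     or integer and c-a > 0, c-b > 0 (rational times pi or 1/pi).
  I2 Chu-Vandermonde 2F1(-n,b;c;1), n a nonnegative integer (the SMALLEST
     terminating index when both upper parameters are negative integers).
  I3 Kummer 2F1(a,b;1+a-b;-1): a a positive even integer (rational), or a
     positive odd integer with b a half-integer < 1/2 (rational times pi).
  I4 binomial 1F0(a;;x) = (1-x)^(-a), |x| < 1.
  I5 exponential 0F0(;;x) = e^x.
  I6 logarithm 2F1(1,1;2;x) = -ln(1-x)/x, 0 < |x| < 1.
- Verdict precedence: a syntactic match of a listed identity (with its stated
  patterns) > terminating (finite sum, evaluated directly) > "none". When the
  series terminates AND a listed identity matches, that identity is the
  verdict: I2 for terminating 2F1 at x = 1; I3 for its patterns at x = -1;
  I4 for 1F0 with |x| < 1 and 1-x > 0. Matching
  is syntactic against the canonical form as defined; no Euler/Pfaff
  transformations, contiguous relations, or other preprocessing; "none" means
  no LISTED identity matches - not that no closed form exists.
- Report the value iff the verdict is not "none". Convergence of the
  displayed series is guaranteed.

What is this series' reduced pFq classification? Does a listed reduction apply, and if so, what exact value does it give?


At argument 8/7: a 2F1 with upper {-10, 2/5}, lower {2/3}, scaled by C = -7/2. Verdict: terminating - upper parameter -10 makes this a finite sum (last index 10), evaluated exactly. Sum: -10878035849032625951/20652512176269531250.

Structural cue: x = (8/7) and the two k-th powers (C = -7/2, x = 8/7) combine into one argument.
Consecutive-term ratio: r(k) = (8/7) * (k-10) (k+2/5) / [(k+2/3) (k+1)] - poly over poly, x = (8/7) from leading terms; C = -7/2 at k = 0.


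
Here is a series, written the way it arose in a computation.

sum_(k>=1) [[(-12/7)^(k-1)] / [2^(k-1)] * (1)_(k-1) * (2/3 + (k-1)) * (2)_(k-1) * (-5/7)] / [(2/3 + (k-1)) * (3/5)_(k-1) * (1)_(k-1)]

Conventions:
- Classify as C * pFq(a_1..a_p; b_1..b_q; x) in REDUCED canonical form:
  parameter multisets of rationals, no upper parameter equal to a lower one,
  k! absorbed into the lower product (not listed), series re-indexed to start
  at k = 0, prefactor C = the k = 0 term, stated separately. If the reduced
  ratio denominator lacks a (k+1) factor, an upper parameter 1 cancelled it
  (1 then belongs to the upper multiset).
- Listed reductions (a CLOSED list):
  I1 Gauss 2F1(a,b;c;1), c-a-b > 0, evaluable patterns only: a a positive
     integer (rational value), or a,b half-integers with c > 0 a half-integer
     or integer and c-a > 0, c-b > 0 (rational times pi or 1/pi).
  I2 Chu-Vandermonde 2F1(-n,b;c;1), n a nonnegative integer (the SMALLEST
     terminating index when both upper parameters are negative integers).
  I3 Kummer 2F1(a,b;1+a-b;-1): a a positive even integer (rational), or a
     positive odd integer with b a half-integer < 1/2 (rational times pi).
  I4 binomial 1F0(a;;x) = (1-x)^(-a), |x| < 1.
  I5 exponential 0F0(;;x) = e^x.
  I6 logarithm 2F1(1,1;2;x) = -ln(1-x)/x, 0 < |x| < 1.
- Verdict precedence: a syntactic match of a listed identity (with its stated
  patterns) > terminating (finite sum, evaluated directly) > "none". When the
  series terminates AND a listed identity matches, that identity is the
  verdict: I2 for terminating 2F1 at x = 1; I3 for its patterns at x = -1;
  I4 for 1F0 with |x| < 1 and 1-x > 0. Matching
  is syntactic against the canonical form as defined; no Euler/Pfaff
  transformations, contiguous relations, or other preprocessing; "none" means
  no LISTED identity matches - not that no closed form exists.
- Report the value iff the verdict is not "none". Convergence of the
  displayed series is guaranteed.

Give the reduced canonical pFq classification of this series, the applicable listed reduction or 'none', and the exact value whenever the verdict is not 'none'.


Reduced: x = -6/7, 2F1, upper = {1, 2}, lower = {3/5}, C = -5/7. Verdict: none - at argument -6/7 the multisets {1, 2} ; {3/5} match no listed identity.

Structural cue: t_0 = -5/7 here, and striking the common factor k + 2/3 reduces the term (C = -5/7).
Ratio: r(k) = (-6/7) * (k+1) (k+2) / [(k+3/5) (k+1)] ; factor over Q: parameters, x = (-6/7), and C = -5/7.


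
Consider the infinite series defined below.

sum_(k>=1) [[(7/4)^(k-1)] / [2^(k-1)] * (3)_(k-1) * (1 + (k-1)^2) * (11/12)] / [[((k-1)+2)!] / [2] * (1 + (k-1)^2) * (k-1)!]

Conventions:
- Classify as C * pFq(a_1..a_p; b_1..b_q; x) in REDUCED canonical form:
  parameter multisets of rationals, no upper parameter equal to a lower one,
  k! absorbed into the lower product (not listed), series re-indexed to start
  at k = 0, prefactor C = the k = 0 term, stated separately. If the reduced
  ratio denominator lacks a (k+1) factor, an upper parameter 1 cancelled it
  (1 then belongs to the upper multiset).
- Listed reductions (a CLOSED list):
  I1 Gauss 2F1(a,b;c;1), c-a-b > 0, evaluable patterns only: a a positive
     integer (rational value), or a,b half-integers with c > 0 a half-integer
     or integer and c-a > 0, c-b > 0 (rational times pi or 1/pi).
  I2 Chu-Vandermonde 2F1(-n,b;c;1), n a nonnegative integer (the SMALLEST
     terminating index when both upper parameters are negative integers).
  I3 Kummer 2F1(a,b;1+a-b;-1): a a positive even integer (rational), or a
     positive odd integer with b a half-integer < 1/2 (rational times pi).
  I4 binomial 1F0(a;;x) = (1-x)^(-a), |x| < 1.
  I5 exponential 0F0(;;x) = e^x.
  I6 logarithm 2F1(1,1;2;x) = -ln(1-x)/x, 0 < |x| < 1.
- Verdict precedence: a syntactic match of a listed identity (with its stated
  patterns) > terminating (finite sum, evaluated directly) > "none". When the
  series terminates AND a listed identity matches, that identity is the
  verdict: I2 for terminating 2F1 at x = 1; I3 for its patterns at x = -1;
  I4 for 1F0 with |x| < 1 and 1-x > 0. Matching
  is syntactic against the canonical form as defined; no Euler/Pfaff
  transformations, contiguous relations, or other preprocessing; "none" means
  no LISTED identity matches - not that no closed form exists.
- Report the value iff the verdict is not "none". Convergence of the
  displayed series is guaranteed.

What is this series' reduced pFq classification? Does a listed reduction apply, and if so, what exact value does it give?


Prefactor 11/12, argument 7/8: 0F0 with upper {-} over lower {-}. Verdict at x = 7/8: exponential (I5) matches (the 0F0 exponential series at x = 7/8). Hence: (11/12) * e^(7/8).

The tell: t_0 = 11/12 here, and k^2 + 1 divides numerator and denominator alike; C = 11/12, x = 7/8 after cancelling.
Term ratio: r(k) = (7/8) * 1 / [(k+1)] - poly over poly, x = (7/8) from leading terms; C = 11/12 at k = 0.


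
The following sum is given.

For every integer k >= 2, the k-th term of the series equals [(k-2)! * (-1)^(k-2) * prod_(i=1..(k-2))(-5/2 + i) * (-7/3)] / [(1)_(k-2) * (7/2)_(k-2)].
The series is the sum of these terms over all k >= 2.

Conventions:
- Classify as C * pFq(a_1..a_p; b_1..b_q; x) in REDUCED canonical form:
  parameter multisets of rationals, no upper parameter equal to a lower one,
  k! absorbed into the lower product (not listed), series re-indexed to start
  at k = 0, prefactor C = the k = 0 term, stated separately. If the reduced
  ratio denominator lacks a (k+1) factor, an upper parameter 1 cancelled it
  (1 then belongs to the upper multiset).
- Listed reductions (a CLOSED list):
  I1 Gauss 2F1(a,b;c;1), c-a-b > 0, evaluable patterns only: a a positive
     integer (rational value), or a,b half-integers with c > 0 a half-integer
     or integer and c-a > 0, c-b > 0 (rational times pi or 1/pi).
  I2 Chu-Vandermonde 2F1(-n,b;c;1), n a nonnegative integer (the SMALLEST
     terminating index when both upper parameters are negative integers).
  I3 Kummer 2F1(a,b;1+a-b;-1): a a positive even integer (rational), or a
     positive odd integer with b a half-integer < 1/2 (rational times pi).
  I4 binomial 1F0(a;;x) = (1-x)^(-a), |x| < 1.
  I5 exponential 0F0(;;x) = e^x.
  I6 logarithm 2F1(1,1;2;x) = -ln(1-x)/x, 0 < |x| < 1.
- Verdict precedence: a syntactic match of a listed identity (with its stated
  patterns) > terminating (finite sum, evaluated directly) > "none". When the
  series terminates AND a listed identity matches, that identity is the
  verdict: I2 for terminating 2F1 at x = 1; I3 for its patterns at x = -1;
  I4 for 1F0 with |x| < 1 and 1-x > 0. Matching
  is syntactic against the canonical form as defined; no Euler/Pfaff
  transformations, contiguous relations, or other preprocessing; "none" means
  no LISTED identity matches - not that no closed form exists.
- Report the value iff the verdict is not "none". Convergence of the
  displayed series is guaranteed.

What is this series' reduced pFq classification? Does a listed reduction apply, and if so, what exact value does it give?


The tell: t_0 being -7/3, the running product (prefactor -7/3) telescopes to a rising factorial.
Ratio: r(k) = (-1) * (k-3/2) (k+1) / [(k+7/2) (k+1)] - rational in k, leading ratio (-1); with t_0 = -7/3, classification follows.

At argument -1: a 2F1 with upper {-3/2, 1}, lower {7/2}, scaled by C = -7/3. Verdict (x = -1): the Kummer evaluation I3 applies (x = -1; c = 7/2 equals 1+a-b for upper {-3/2, 1}: listed pattern). Value: (-35/32) * pi.


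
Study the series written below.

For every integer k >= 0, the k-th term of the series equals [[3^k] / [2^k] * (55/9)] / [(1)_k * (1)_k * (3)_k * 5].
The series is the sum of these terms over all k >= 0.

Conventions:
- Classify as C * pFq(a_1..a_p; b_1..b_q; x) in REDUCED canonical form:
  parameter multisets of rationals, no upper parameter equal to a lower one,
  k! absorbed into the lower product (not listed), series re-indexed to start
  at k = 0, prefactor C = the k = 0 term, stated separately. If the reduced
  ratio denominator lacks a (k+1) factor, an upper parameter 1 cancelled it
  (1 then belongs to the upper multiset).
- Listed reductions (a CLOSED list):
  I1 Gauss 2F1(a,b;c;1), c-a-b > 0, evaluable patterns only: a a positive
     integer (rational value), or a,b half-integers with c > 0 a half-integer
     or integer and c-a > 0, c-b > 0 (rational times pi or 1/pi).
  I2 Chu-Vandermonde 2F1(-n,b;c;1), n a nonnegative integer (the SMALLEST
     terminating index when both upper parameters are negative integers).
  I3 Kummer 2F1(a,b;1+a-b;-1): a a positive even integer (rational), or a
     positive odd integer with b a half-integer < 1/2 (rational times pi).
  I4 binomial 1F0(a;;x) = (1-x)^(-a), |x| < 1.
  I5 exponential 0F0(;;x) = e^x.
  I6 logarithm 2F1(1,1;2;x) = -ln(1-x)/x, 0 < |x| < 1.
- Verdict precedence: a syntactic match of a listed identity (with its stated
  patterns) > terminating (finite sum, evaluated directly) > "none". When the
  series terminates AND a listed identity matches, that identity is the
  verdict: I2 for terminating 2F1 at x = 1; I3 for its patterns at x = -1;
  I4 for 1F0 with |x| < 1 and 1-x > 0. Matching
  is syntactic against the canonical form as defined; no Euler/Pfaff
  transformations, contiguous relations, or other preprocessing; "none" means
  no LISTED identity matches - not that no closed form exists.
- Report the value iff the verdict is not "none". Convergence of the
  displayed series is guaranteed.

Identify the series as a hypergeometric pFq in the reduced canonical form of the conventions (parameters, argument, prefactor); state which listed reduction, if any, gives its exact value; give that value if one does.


Prefactor 11/9, argument 3/2: 0F2 with upper {-} over lower {1, 3}. Verdict: none. No listed pattern accepts 0F2(-; 1, 3; 3/2).

The tell: with t_0 = 11/9, the two k-th powers (C = 11/9, x = 3/2) combine into one argument.
Term ratio: r(k) = (3/2) * 1 / [(k+1) (k+3) (k+1)] - rational; roots negated = parameters, x = (3/2), C = 11/9.


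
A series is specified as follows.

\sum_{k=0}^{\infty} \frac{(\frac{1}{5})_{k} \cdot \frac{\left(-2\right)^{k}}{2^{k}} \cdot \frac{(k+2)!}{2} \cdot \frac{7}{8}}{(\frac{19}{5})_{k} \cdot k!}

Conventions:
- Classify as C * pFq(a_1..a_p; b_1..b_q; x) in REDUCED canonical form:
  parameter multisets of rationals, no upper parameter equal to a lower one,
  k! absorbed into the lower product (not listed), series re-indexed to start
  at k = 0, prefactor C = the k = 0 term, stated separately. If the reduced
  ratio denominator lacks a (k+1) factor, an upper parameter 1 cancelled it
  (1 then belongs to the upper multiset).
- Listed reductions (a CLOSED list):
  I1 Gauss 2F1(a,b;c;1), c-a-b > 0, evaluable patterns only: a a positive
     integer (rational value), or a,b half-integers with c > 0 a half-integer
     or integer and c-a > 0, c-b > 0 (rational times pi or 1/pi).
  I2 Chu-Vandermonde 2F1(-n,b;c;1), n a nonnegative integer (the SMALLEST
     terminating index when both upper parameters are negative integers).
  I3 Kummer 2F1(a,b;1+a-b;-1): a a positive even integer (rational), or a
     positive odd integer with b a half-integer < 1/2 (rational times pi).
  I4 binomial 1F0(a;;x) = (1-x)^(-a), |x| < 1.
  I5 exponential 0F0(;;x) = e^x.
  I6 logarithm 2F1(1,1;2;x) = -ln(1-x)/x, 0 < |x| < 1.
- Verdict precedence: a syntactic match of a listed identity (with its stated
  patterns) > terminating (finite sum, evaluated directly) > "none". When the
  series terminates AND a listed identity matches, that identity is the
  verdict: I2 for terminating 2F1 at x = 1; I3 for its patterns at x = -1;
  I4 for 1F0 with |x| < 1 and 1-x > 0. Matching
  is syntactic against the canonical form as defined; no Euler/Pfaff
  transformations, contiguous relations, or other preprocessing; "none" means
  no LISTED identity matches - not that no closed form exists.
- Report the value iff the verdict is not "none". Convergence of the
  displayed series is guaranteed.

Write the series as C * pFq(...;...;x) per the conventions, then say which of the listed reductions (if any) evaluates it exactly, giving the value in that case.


Reduced: x = -1, 2F1, upper = {\frac{1}{5}, 3}, lower = {\frac{19}{5}}, C = \frac{7}{8}. Verdict: none (x = -1): each listed identity misses the multisets {\frac{1}{5}, 3} ; {\frac{19}{5}}.

Key step: with t_0 = \frac{7}{8}, the factorial ratio (C = 7/8, x = -1) (k+a-1)!/(a-1)! is a rising factorial (a)_k.
Consecutive-term ratio: r(k) = -1 * (k+\frac{1}{5}) (k+3) / [(k+\frac{19}{5}) (k+1)] - rational in k. x = -1; t_0 = \frac{7}{8}; negate the roots.


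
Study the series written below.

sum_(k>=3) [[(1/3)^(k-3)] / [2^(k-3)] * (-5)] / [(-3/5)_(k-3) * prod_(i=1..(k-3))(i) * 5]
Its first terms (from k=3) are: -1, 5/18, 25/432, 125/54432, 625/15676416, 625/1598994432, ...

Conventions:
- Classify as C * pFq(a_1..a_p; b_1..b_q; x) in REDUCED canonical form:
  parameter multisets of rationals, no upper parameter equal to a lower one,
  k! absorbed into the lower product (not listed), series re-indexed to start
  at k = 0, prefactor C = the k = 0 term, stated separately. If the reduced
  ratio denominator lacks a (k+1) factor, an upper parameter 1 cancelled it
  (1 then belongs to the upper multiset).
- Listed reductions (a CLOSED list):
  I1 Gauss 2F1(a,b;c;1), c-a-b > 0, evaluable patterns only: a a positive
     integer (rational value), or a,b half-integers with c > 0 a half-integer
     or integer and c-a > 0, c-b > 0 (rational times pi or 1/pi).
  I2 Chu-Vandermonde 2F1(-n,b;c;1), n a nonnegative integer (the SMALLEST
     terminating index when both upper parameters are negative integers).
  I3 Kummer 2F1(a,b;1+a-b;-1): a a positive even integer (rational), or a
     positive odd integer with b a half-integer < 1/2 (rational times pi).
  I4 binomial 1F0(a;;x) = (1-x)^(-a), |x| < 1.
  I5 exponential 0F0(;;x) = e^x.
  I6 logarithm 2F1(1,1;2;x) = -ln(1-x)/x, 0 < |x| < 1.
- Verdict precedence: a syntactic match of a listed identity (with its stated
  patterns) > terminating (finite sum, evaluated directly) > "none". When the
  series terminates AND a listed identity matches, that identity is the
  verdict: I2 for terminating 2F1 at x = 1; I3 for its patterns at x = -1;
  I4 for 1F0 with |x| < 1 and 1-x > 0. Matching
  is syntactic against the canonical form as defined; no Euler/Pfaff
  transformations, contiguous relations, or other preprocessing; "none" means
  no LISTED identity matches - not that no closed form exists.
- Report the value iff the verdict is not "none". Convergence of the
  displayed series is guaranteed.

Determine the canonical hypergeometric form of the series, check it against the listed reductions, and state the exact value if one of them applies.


x = 1/6 here; the reduced form reads 0F1, upper {-}, lower {-3/5}, C = -1. Verdict: none - at argument 1/6 the multisets {-} ; {-3/5} match no listed identity.

Key step: t_0 being -1, the two k-th powers (C = -1, x = 1/6) combine into one argument.
Consecutive-term ratio: r(k) = (1/6) * 1 / [(k-3/5) (k+1)] - poly over poly, x = (1/6) from leading terms; C = -1 at k = 0.


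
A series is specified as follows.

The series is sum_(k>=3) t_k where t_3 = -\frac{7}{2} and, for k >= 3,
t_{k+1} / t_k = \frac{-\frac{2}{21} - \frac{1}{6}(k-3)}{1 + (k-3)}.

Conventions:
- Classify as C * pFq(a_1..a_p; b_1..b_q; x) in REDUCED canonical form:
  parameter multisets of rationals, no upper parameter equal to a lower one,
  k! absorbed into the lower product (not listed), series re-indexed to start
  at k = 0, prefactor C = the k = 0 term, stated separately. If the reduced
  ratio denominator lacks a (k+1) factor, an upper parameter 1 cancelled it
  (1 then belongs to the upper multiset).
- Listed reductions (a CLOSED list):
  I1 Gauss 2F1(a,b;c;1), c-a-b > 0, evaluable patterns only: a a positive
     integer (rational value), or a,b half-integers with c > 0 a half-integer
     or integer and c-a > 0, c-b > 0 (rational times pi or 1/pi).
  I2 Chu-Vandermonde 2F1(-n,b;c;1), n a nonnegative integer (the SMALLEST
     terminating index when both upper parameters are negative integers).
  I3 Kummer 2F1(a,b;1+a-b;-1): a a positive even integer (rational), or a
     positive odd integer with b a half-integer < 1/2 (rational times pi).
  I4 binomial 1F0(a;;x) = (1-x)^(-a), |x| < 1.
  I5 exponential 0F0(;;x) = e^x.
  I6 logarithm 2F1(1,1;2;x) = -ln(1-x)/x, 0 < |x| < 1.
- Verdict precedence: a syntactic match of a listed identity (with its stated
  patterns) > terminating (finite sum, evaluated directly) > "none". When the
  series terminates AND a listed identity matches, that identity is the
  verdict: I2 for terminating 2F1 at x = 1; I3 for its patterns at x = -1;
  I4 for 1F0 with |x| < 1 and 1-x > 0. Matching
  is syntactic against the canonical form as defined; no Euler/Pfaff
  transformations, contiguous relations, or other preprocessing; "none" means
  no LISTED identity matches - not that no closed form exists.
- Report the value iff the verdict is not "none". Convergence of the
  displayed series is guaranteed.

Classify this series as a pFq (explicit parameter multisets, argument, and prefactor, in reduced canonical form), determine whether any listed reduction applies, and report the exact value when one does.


Canonical form: C = -\frac{7}{2} times 1F0 with upper {\frac{4}{7}}, lower {-}, x = -\frac{1}{6}. Verdict at x = -\frac{1}{6}: the I4 binomial reduction matches (the 1F0 binomial series: exponent -4/7, x = -\frac{1}{6}). Exact value: \left(-\frac{7}{2}\right) \cdot \left(\frac{7}{6}\right)^{-\frac{4}{7}}.

Key step: x = -\frac{1}{6} and factor the ratio over Q (C = -7/2): negated roots = parameters.
Consecutive-term ratio: r(k) = -\frac{1}{6} * (k+\frac{4}{7}) / [(k+1)] ; factor over Q: parameters, x = -\frac{1}{6}, and C = -\frac{7}{2}.


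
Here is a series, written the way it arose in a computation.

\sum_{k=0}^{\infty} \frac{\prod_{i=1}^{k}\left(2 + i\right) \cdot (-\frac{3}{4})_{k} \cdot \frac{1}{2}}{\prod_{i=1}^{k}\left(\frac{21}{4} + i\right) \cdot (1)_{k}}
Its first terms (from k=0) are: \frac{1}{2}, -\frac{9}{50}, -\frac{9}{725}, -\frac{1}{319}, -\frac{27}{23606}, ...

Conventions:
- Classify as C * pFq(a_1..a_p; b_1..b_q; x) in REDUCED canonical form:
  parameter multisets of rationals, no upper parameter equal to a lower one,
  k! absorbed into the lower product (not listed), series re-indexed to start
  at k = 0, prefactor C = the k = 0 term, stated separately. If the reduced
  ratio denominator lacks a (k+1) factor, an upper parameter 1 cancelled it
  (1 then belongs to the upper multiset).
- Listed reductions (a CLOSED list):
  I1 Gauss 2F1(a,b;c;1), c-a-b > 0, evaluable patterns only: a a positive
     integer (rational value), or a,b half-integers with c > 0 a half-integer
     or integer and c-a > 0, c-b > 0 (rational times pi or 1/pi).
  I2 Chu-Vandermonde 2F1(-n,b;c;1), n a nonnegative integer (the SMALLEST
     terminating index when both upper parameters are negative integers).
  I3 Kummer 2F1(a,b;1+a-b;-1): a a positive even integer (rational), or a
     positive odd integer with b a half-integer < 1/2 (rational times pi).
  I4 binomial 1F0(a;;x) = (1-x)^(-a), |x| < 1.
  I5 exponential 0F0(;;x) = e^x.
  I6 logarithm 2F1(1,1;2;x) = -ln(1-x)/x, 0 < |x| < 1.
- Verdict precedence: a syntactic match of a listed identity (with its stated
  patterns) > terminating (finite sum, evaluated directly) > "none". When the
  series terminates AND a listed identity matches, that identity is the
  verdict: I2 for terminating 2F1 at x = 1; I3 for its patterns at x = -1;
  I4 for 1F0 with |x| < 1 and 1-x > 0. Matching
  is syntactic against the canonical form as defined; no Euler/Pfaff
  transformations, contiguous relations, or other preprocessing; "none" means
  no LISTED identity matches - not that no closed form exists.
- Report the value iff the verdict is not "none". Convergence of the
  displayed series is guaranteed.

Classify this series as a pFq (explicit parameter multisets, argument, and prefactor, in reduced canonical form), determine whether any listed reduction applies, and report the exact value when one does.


Classification (C = \frac{1}{2}): 2F1 with upper {-\frac{3}{4}, 3}, lower {\frac{25}{4}}, argument x = 1. Verdict (x = 1): the Gauss summation I1 applies (x = 1: the Gamma ratio telescopes since c-a-b = 4 > 0 and a = 3 in Z>0). Hence: \frac{1547}{5120}.

Key observation: with t_0 = \frac{1}{2}, the lower running product (C = 1/2, x = 1) is a rising factorial.
Adjacent-term ratio: r(k) = 1 * (k-\frac{3}{4}) (k+3) / [(k+\frac{25}{4}) (k+1)] - poly over poly, x = 1 from leading terms; C = \frac{1}{2} at k = 0.


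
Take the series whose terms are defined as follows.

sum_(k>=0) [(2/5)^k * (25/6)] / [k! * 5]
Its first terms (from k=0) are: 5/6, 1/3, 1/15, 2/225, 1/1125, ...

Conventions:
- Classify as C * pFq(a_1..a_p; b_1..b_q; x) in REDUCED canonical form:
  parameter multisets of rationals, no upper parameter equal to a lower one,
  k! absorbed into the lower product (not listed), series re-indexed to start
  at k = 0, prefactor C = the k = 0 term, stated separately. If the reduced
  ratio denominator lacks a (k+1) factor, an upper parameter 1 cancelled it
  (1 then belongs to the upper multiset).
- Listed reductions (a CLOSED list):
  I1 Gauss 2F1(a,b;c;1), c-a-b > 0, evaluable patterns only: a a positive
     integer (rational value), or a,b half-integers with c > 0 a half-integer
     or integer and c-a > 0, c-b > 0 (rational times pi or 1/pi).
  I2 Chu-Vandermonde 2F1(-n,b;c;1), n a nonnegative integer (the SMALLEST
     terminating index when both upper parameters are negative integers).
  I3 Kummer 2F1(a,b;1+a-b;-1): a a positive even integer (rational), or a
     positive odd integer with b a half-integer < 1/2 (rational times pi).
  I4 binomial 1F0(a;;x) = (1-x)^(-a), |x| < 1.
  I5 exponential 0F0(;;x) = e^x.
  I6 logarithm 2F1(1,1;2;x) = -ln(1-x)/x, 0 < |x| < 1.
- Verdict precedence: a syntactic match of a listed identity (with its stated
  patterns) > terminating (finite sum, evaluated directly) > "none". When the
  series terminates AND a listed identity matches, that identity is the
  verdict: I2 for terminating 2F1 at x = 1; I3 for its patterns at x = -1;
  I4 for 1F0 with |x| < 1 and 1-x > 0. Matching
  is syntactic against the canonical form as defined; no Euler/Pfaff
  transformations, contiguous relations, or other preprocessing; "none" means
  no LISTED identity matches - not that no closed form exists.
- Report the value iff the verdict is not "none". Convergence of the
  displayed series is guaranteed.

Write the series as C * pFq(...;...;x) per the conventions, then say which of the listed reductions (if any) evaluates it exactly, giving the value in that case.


First insight: from the first term 5/6: the constant factors (C = 5/6) combine into one prefactor.
Adjacent-term ratio: r(k) = (2/5) * 1 / [(k+1)] - rational in k. x = (2/5); t_0 = 5/6; negate the roots.

x = 2/5 here; the reduced form reads 0F0, upper {-}, lower {-}, C = 5/6. Verdict: this is the I5 exponential reduction (the 0F0 exponential series at x = 2/5). Exact value: (5/6) * e^(2/5).
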